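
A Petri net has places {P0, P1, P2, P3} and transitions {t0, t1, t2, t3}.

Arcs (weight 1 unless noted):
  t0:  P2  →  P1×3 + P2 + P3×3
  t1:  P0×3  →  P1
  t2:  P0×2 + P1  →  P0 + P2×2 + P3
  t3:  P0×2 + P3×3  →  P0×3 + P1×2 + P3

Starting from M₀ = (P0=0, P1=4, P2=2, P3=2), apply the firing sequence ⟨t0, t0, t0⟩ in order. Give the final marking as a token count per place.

(P0=0, P1=13, P2=2, P3=11)

step 1: fire t0:  (P0=0, P1=4, P2=2, P3=2) → (P0=0, P1=7, P2=2, P3=5)
step 2: fire t0:  (P0=0, P1=7, P2=2, P3=5) → (P0=0, P1=10, P2=2, P3=8)
step 3: fire t0:  (P0=0, P1=10, P2=2, P3=8) → (P0=0, P1=13, P2=2, P3=11)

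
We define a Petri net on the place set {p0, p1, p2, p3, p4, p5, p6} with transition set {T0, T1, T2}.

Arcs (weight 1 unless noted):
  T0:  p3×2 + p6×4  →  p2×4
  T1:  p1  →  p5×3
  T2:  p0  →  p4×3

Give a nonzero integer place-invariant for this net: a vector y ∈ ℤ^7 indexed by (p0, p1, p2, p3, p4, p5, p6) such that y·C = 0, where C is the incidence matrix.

y = (p0:0, p1:0, p2:1, p3:2, p4:0, p5:0, p6:0)

Incidence matrix C (rows=places, cols=transitions):
       T0   T1   T2
   p0   0    0   -1
   p1   0   -1    0
   p2   4    0    0
   p3  -2    0    0
   p4   0    0    3
   p5   0    3    0
   p6  -4    0    0

Candidate y = [0, 0, 1, 2, 0, 0, 0]; check y·C column-wise:
  col T0: 1·4 + 2·-2 + 0·-4 = 0
  col T1: 0·-1 + 1·0 + 2·0 + 0·3 = 0
  col T2: 0·-1 + 1·0 + 2·0 + 0·3 = 0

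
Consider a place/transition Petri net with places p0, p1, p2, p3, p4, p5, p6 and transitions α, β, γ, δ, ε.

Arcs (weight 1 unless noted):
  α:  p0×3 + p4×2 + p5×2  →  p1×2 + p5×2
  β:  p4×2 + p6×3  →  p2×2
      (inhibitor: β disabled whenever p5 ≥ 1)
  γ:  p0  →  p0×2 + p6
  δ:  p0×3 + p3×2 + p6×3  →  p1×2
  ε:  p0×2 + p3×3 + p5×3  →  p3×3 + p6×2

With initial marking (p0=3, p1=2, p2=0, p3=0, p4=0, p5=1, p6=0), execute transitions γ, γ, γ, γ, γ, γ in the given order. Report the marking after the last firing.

(p0=9, p1=2, p2=0, p3=0, p4=0, p5=1, p6=6)

step 1: fire γ:  (p0=3, p1=2, p2=0, p3=0, p4=0, p5=1, p6=0) → (p0=4, p1=2, p2=0, p3=0, p4=0, p5=1, p6=1)
step 2: fire γ:  (p0=4, p1=2, p2=0, p3=0, p4=0, p5=1, p6=1) → (p0=5, p1=2, p2=0, p3=0, p4=0, p5=1, p6=2)
step 3: fire γ:  (p0=5, p1=2, p2=0, p3=0, p4=0, p5=1, p6=2) → (p0=6, p1=2, p2=0, p3=0, p4=0, p5=1, p6=3)
step 4: fire γ:  (p0=6, p1=2, p2=0, p3=0, p4=0, p5=1, p6=3) → (p0=7, p1=2, p2=0, p3=0, p4=0, p5=1, p6=4)
step 5: fire γ:  (p0=7, p1=2, p2=0, p3=0, p4=0, p5=1, p6=4) → (p0=8, p1=2, p2=0, p3=0, p4=0, p5=1, p6=5)
step 6: fire γ:  (p0=8, p1=2, p2=0, p3=0, p4=0, p5=1, p6=5) → (p0=9, p1=2, p2=0, p3=0, p4=0, p5=1, p6=6)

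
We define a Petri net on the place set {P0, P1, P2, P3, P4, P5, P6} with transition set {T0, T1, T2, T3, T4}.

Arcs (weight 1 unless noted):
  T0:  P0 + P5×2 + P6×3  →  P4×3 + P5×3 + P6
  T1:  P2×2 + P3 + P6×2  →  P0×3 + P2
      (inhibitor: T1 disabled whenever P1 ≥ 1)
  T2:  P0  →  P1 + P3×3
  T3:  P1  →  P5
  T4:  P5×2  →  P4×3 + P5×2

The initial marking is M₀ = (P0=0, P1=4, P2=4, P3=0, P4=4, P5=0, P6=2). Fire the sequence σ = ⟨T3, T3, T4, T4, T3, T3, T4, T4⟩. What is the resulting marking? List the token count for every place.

(P0=0, P1=0, P2=4, P3=0, P4=16, P5=4, P6=2)

step 1: fire T3:  (P0=0, P1=4, P2=4, P3=0, P4=4, P5=0, P6=2) → (P0=0, P1=3, P2=4, P3=0, P4=4, P5=1, P6=2)
step 2: fire T3:  (P0=0, P1=3, P2=4, P3=0, P4=4, P5=1, P6=2) → (P0=0, P1=2, P2=4, P3=0, P4=4, P5=2, P6=2)
step 3: fire T4:  (P0=0, P1=2, P2=4, P3=0, P4=4, P5=2, P6=2) → (P0=0, P1=2, P2=4, P3=0, P4=7, P5=2, P6=2)
step 4: fire T4:  (P0=0, P1=2, P2=4, P3=0, P4=7, P5=2, P6=2) → (P0=0, P1=2, P2=4, P3=0, P4=10, P5=2, P6=2)
step 5: fire T3:  (P0=0, P1=2, P2=4, P3=0, P4=10, P5=2, P6=2) → (P0=0, P1=1, P2=4, P3=0, P4=10, P5=3, P6=2)
step 6: fire T3:  (P0=0, P1=1, P2=4, P3=0, P4=10, P5=3, P6=2) → (P0=0, P1=0, P2=4, P3=0, P4=10, P5=4, P6=2)
step 7: fire T4:  (P0=0, P1=0, P2=4, P3=0, P4=10, P5=4, P6=2) → (P0=0, P1=0, P2=4, P3=0, P4=13, P5=4, P6=2)
step 8: fire T4:  (P0=0, P1=0, P2=4, P3=0, P4=13, P5=4, P6=2) → (P0=0, P1=0, P2=4, P3=0, P4=16, P5=4, P6=2)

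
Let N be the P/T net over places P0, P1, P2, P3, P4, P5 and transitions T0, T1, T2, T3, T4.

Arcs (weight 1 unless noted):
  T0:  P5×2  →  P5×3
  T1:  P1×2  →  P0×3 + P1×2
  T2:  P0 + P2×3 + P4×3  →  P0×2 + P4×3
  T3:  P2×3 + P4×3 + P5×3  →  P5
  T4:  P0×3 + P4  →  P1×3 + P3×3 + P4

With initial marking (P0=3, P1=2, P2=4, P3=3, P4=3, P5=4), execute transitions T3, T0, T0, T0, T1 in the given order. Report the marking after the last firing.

(P0=6, P1=2, P2=1, P3=3, P4=0, P5=5)

step 1: fire T3:  (P0=3, P1=2, P2=4, P3=3, P4=3, P5=4) → (P0=3, P1=2, P2=1, P3=3, P4=0, P5=2)
step 2: fire T0:  (P0=3, P1=2, P2=1, P3=3, P4=0, P5=2) → (P0=3, P1=2, P2=1, P3=3, P4=0, P5=3)
step 3: fire T0:  (P0=3, P1=2, P2=1, P3=3, P4=0, P5=3) → (P0=3, P1=2, P2=1, P3=3, P4=0, P5=4)
step 4: fire T0:  (P0=3, P1=2, P2=1, P3=3, P4=0, P5=4) → (P0=3, P1=2, P2=1, P3=3, P4=0, P5=5)
step 5: fire T1:  (P0=3, P1=2, P2=1, P3=3, P4=0, P5=5) → (P0=6, P1=2, P2=1, P3=3, P4=0, P5=5)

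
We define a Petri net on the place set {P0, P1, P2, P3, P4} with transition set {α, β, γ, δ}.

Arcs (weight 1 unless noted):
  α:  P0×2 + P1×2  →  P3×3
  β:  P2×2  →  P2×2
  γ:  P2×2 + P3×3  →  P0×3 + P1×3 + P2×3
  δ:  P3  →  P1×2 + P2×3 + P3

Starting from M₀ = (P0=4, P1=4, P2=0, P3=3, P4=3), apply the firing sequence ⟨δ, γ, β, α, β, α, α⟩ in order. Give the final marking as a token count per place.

(P0=1, P1=3, P2=4, P3=9, P4=3)

step 1: fire δ:  (P0=4, P1=4, P2=0, P3=3, P4=3) → (P0=4, P1=6, P2=3, P3=3, P4=3)
step 2: fire γ:  (P0=4, P1=6, P2=3, P3=3, P4=3) → (P0=7, P1=9, P2=4, P3=0, P4=3)
step 3: fire β:  (P0=7, P1=9, P2=4, P3=0, P4=3) → (P0=7, P1=9, P2=4, P3=0, P4=3)
step 4: fire α:  (P0=7, P1=9, P2=4, P3=0, P4=3) → (P0=5, P1=7, P2=4, P3=3, P4=3)
step 5: fire β:  (P0=5, P1=7, P2=4, P3=3, P4=3) → (P0=5, P1=7, P2=4, P3=3, P4=3)
step 6: fire α:  (P0=5, P1=7, P2=4, P3=3, P4=3) → (P0=3, P1=5, P2=4, P3=6, P4=3)
step 7: fire α:  (P0=3, P1=5, P2=4, P3=6, P4=3) → (P0=1, P1=3, P2=4, P3=9, P4=3)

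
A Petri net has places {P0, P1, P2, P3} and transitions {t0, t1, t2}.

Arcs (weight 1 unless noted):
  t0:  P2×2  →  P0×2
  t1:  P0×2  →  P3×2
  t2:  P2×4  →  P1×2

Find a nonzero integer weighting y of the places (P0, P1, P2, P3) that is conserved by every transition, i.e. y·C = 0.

y = (P0:1, P1:2, P2:1, P3:1)

Incidence matrix C (rows=places, cols=transitions):
       t0   t1   t2
   P0   2   -2    0
   P1   0    0    2
   P2  -2    0   -4
   P3   0    2    0

Candidate y = [1, 2, 1, 1]; check y·C column-wise:
  col t0: 1·2 + 2·0 + 1·-2 + 1·0 = 0
  col t1: 1·-2 + 2·0 + 1·0 + 1·2 = 0
  col t2: 1·0 + 2·2 + 1·-4 + 1·0 = 0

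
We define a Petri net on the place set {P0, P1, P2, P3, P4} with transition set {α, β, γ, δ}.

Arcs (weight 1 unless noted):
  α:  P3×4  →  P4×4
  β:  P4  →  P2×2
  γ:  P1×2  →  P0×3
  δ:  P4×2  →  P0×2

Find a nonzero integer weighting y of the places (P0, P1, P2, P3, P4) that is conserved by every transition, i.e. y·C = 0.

y = (P0:2, P1:3, P2:1, P3:2, P4:2)

Incidence matrix C (rows=places, cols=transitions):
        α    β    γ    δ
   P0   0    0    3    2
   P1   0    0   -2    0
   P2   0    2    0    0
   P3  -4    0    0    0
   P4   4   -1    0   -2

Candidate y = [2, 3, 1, 2, 2]; check y·C column-wise:
  col α: 2·0 + 3·0 + 1·0 + 2·-4 + 2·4 = 0
  col β: 2·0 + 3·0 + 1·2 + 2·0 + 2·-1 = 0
  col γ: 2·3 + 3·-2 + 1·0 + 2·0 + 2·0 = 0
  col δ: 2·2 + 3·0 + 1·0 + 2·0 + 2·-2 = 0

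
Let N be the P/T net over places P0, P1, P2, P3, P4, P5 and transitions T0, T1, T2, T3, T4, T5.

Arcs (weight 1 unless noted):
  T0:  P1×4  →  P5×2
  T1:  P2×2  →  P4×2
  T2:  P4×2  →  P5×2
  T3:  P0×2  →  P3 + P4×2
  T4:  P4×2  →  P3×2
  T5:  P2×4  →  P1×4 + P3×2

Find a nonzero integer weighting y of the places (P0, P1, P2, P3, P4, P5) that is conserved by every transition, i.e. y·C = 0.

y = (P0:3, P1:1, P2:2, P3:2, P4:2, P5:2)

Incidence matrix C (rows=places, cols=transitions):
       T0   T1   T2   T3   T4   T5
   P0   0    0    0   -2    0    0
   P1  -4    0    0    0    0    4
   P2   0   -2    0    0    0   -4
   P3   0    0    0    1    2    2
   P4   0    2   -2    2   -2    0
   P5   2    0    2    0    0    0

Candidate y = [3, 1, 2, 2, 2, 2]; check y·C column-wise:
  col T0: 3·0 + 1·-4 + 2·0 + 2·0 + 2·0 + 2·2 = 0
  col T1: 3·0 + 1·0 + 2·-2 + 2·0 + 2·2 + 2·0 = 0
  col T2: 3·0 + 1·0 + 2·0 + 2·0 + 2·-2 + 2·2 = 0
  col T3: 3·-2 + 1·0 + 2·0 + 2·1 + 2·2 + 2·0 = 0
  col T4: 3·0 + 1·0 + 2·0 + 2·2 + 2·-2 + 2·0 = 0
  col T5: 3·0 + 1·4 + 2·-4 + 2·2 + 2·0 + 2·0 = 0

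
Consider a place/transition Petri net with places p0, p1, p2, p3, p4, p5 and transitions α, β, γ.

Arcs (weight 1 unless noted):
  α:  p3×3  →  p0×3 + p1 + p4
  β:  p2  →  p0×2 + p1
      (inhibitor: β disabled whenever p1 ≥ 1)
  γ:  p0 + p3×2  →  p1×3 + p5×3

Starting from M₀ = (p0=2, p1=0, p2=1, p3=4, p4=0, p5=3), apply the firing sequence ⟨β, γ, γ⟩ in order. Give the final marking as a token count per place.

(p0=2, p1=7, p2=0, p3=0, p4=0, p5=9)

step 1: fire β:  (p0=2, p1=0, p2=1, p3=4, p4=0, p5=3) → (p0=4, p1=1, p2=0, p3=4, p4=0, p5=3)
step 2: fire γ:  (p0=4, p1=1, p2=0, p3=4, p4=0, p5=3) → (p0=3, p1=4, p2=0, p3=2, p4=0, p5=6)
step 3: fire γ:  (p0=3, p1=4, p2=0, p3=2, p4=0, p5=6) → (p0=2, p1=7, p2=0, p3=0, p4=0, p5=9)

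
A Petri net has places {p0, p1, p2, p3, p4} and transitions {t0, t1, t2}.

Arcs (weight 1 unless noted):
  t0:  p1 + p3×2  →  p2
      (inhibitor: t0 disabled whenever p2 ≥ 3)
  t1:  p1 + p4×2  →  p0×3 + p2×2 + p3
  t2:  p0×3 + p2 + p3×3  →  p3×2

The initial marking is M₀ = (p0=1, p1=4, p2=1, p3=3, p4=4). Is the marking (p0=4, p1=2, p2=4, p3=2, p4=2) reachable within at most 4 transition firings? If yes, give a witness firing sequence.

step 1: fire t0:  (p0=1, p1=4, p2=1, p3=3, p4=4) → (p0=1, p1=3, p2=2, p3=1, p4=4)
step 2: fire t1:  (p0=1, p1=3, p2=2, p3=1, p4=4) → (p0=4, p1=2, p2=4, p3=2, p4=2)

YES — reachable via ⟨t0, t1⟩ (2 firings)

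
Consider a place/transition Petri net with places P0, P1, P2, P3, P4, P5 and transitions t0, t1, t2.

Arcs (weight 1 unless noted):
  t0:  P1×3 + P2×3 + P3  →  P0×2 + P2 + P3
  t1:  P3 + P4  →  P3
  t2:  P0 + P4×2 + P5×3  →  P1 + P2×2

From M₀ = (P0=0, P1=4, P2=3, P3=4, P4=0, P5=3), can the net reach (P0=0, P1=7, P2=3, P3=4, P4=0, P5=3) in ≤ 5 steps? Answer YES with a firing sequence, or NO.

depth 0: 1 marking
depth 1: 2 markings reached so far
depth 2: 2 markings reached so far
(frontier empty at depth 2; search complete)
target is not among the 2 markings reachable within 5 steps

NO — not reachable within 5 firings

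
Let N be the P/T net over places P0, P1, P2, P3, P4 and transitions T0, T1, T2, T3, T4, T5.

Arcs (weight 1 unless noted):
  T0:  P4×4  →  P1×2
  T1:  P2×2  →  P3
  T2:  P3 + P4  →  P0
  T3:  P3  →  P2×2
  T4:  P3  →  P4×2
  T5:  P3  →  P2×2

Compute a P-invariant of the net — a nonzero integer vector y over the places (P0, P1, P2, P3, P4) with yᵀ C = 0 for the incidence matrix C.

Incidence matrix C (rows=places, cols=transitions):
       T0   T1   T2   T3   T4   T5
   P0   0    0    1    0    0    0
   P1   2    0    0    0    0    0
   P2   0   -2    0    2    0    2
   P3   0    1   -1   -1   -1   -1
   P4  -4    0   -1    0    2    0

Candidate y = [3, 2, 1, 2, 1]; check y·C column-wise:
  col T0: 3·0 + 2·2 + 1·0 + 2·0 + 1·-4 = 0
  col T1: 3·0 + 2·0 + 1·-2 + 2·1 + 1·0 = 0
  col T2: 3·1 + 2·0 + 1·0 + 2·-1 + 1·-1 = 0
  col T3: 3·0 + 2·0 + 1·2 + 2·-1 + 1·0 = 0
  col T4: 3·0 + 2·0 + 1·0 + 2·-1 + 1·2 = 0
  col T5: 3·0 + 2·0 + 1·2 + 2·-1 + 1·0 = 0

y = (P0:3, P1:2, P2:1, P3:2, P4:1)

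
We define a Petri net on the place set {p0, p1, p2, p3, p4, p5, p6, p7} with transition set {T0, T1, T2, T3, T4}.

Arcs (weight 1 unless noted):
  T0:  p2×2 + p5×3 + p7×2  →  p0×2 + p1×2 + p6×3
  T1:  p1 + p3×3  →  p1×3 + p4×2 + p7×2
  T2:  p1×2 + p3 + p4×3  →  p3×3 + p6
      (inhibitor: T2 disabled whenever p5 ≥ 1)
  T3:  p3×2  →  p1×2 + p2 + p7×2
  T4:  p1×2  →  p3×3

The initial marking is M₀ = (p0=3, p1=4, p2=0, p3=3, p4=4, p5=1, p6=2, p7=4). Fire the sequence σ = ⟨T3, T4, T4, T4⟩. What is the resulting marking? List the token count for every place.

step 1: fire T3:  (p0=3, p1=4, p2=0, p3=3, p4=4, p5=1, p6=2, p7=4) → (p0=3, p1=6, p2=1, p3=1, p4=4, p5=1, p6=2, p7=6)
step 2: fire T4:  (p0=3, p1=6, p2=1, p3=1, p4=4, p5=1, p6=2, p7=6) → (p0=3, p1=4, p2=1, p3=4, p4=4, p5=1, p6=2, p7=6)
step 3: fire T4:  (p0=3, p1=4, p2=1, p3=4, p4=4, p5=1, p6=2, p7=6) → (p0=3, p1=2, p2=1, p3=7, p4=4, p5=1, p6=2, p7=6)
step 4: fire T4:  (p0=3, p1=2, p2=1, p3=7, p4=4, p5=1, p6=2, p7=6) → (p0=3, p1=0, p2=1, p3=10, p4=4, p5=1, p6=2, p7=6)

(p0=3, p1=0, p2=1, p3=10, p4=4, p5=1, p6=2, p7=6)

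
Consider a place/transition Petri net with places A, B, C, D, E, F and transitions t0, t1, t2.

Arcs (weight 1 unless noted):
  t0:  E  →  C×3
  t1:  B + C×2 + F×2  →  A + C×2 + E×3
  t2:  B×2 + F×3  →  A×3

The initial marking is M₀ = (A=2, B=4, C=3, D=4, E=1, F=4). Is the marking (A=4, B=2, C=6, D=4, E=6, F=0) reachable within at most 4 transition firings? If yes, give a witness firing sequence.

step 1: fire t0:  (A=2, B=4, C=3, D=4, E=1, F=4) → (A=2, B=4, C=6, D=4, E=0, F=4)
step 2: fire t1:  (A=2, B=4, C=6, D=4, E=0, F=4) → (A=3, B=3, C=6, D=4, E=3, F=2)
step 3: fire t1:  (A=3, B=3, C=6, D=4, E=3, F=2) → (A=4, B=2, C=6, D=4, E=6, F=0)

YES — reachable via ⟨t0, t1, t1⟩ (3 firings)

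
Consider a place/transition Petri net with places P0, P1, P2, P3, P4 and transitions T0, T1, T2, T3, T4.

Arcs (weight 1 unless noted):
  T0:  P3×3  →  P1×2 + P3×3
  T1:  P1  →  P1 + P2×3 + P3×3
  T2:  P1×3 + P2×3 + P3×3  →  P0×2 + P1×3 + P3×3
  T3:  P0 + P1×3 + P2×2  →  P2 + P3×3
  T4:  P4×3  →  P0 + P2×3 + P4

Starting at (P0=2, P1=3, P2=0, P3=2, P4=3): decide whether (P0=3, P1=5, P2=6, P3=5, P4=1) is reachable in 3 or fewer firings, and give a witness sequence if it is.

step 1: fire T1:  (P0=2, P1=3, P2=0, P3=2, P4=3) → (P0=2, P1=3, P2=3, P3=5, P4=3)
step 2: fire T0:  (P0=2, P1=3, P2=3, P3=5, P4=3) → (P0=2, P1=5, P2=3, P3=5, P4=3)
step 3: fire T4:  (P0=2, P1=5, P2=3, P3=5, P4=3) → (P0=3, P1=5, P2=6, P3=5, P4=1)

YES — reachable via ⟨T1, T0, T4⟩ (3 firings)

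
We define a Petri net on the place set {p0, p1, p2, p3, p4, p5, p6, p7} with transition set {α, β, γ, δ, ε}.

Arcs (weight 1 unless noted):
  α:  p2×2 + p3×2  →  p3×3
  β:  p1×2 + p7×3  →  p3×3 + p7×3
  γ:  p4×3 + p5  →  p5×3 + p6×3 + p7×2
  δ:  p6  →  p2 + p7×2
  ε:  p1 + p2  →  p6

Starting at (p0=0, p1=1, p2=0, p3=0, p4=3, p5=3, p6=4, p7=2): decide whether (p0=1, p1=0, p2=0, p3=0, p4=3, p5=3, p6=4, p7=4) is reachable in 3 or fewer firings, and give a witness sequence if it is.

NO — not reachable within 3 firings

depth 0: 1 marking
depth 1: 3 markings reached so far
depth 2: 6 markings reached so far
depth 3: 10 markings reached so far
target is not among the 10 markings reachable within 3 steps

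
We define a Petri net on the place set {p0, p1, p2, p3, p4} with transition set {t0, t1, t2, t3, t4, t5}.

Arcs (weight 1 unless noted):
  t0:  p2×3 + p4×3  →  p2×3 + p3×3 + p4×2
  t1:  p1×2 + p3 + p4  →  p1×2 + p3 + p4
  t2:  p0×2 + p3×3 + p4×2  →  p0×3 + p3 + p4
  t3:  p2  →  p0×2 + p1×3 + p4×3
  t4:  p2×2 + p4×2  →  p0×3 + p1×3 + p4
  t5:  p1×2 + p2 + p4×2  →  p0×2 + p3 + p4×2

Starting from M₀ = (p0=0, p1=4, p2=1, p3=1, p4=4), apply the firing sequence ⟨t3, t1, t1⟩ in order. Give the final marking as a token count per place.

step 1: fire t3:  (p0=0, p1=4, p2=1, p3=1, p4=4) → (p0=2, p1=7, p2=0, p3=1, p4=7)
step 2: fire t1:  (p0=2, p1=7, p2=0, p3=1, p4=7) → (p0=2, p1=7, p2=0, p3=1, p4=7)
step 3: fire t1:  (p0=2, p1=7, p2=0, p3=1, p4=7) → (p0=2, p1=7, p2=0, p3=1, p4=7)

(p0=2, p1=7, p2=0, p3=1, p4=7)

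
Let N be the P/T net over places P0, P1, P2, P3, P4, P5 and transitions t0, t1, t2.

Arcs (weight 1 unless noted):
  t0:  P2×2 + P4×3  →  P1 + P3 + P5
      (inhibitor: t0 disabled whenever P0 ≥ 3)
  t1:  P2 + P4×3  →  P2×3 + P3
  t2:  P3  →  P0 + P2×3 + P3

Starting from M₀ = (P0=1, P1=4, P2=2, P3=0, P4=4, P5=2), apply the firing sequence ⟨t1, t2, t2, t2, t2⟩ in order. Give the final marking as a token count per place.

step 1: fire t1:  (P0=1, P1=4, P2=2, P3=0, P4=4, P5=2) → (P0=1, P1=4, P2=4, P3=1, P4=1, P5=2)
step 2: fire t2:  (P0=1, P1=4, P2=4, P3=1, P4=1, P5=2) → (P0=2, P1=4, P2=7, P3=1, P4=1, P5=2)
step 3: fire t2:  (P0=2, P1=4, P2=7, P3=1, P4=1, P5=2) → (P0=3, P1=4, P2=10, P3=1, P4=1, P5=2)
step 4: fire t2:  (P0=3, P1=4, P2=10, P3=1, P4=1, P5=2) → (P0=4, P1=4, P2=13, P3=1, P4=1, P5=2)
step 5: fire t2:  (P0=4, P1=4, P2=13, P3=1, P4=1, P5=2) → (P0=5, P1=4, P2=16, P3=1, P4=1, P5=2)

(P0=5, P1=4, P2=16, P3=1, P4=1, P5=2)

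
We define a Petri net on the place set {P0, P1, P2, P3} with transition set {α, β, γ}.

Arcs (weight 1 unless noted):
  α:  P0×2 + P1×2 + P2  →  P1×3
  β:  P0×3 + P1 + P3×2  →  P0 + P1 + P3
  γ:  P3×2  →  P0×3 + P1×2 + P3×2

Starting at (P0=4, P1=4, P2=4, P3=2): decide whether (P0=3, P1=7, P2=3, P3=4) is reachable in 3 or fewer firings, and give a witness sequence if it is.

NO — not reachable within 3 firings

depth 0: 1 marking
depth 1: 4 markings reached so far
depth 2: 9 markings reached so far
depth 3: 14 markings reached so far
target is not among the 14 markings reachable within 3 steps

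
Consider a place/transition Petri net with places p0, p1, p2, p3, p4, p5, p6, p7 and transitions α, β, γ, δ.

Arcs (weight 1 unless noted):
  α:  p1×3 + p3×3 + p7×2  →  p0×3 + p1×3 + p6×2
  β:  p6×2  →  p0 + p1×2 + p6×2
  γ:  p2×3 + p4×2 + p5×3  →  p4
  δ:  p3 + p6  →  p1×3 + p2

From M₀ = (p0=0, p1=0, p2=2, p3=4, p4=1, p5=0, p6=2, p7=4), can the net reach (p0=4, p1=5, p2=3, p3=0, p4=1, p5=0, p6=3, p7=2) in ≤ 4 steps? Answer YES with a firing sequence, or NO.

step 1: fire β:  (p0=0, p1=0, p2=2, p3=4, p4=1, p5=0, p6=2, p7=4) → (p0=1, p1=2, p2=2, p3=4, p4=1, p5=0, p6=2, p7=4)
step 2: fire δ:  (p0=1, p1=2, p2=2, p3=4, p4=1, p5=0, p6=2, p7=4) → (p0=1, p1=5, p2=3, p3=3, p4=1, p5=0, p6=1, p7=4)
step 3: fire α:  (p0=1, p1=5, p2=3, p3=3, p4=1, p5=0, p6=1, p7=4) → (p0=4, p1=5, p2=3, p3=0, p4=1, p5=0, p6=3, p7=2)

YES — reachable via ⟨β, δ, α⟩ (3 firings)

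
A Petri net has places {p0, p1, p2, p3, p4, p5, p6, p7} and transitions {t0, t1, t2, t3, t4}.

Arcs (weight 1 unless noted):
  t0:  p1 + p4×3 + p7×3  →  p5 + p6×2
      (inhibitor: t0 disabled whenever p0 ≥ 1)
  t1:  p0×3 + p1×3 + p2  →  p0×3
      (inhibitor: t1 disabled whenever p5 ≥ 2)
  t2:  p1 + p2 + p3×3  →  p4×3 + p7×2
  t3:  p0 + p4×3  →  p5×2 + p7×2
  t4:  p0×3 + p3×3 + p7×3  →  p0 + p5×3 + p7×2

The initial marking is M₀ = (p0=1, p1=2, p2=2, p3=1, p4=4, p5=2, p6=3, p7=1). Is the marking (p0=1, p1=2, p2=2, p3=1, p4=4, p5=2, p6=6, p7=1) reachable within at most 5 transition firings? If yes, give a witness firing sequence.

depth 0: 1 marking
depth 1: 2 markings reached so far
depth 2: 2 markings reached so far
(frontier empty at depth 2; search complete)
target is not among the 2 markings reachable within 5 steps

NO — not reachable within 5 firings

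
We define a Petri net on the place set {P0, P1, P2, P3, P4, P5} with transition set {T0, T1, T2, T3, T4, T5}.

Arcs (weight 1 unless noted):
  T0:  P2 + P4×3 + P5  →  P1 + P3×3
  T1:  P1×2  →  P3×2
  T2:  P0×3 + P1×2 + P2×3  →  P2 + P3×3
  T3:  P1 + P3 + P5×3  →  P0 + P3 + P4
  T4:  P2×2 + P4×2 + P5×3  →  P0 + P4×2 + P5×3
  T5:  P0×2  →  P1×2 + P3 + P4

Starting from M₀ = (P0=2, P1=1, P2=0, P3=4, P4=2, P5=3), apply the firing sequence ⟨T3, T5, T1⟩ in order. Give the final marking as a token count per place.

(P0=1, P1=0, P2=0, P3=7, P4=4, P5=0)

step 1: fire T3:  (P0=2, P1=1, P2=0, P3=4, P4=2, P5=3) → (P0=3, P1=0, P2=0, P3=4, P4=3, P5=0)
step 2: fire T5:  (P0=3, P1=0, P2=0, P3=4, P4=3, P5=0) → (P0=1, P1=2, P2=0, P3=5, P4=4, P5=0)
step 3: fire T1:  (P0=1, P1=2, P2=0, P3=5, P4=4, P5=0) → (P0=1, P1=0, P2=0, P3=7, P4=4, P5=0)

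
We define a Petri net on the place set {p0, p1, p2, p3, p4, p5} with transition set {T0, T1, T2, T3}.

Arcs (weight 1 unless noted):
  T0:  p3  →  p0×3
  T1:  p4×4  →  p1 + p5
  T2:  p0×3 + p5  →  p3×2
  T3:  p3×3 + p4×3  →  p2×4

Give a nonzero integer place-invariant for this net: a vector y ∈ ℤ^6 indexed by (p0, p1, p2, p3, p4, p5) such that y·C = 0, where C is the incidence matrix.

y = (p0:0, p1:16, p2:3, p3:0, p4:4, p5:0)

Incidence matrix C (rows=places, cols=transitions):
       T0   T1   T2   T3
   p0   3    0   -3    0
   p1   0    1    0    0
   p2   0    0    0    4
   p3  -1    0    2   -3
   p4   0   -4    0   -3
   p5   0    1   -1    0

Candidate y = [0, 16, 3, 0, 4, 0]; check y·C column-wise:
  col T0: 0·3 + 16·0 + 3·0 + 0·-1 + 4·0 = 0
  col T1: 16·1 + 3·0 + 4·-4 + 0·1 = 0
  col T2: 0·-3 + 16·0 + 3·0 + 0·2 + 4·0 + 0·-1 = 0
  col T3: 16·0 + 3·4 + 0·-3 + 4·-3 = 0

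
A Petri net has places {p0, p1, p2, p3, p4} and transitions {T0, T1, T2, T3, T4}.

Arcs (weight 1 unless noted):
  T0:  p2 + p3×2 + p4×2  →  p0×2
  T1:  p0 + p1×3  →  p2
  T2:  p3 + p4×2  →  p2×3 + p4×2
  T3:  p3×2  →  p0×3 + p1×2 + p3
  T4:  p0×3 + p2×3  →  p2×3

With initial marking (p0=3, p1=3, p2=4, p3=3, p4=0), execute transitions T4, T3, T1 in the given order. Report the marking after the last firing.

(p0=2, p1=2, p2=5, p3=2, p4=0)

step 1: fire T4:  (p0=3, p1=3, p2=4, p3=3, p4=0) → (p0=0, p1=3, p2=4, p3=3, p4=0)
step 2: fire T3:  (p0=0, p1=3, p2=4, p3=3, p4=0) → (p0=3, p1=5, p2=4, p3=2, p4=0)
step 3: fire T1:  (p0=3, p1=5, p2=4, p3=2, p4=0) → (p0=2, p1=2, p2=5, p3=2, p4=0)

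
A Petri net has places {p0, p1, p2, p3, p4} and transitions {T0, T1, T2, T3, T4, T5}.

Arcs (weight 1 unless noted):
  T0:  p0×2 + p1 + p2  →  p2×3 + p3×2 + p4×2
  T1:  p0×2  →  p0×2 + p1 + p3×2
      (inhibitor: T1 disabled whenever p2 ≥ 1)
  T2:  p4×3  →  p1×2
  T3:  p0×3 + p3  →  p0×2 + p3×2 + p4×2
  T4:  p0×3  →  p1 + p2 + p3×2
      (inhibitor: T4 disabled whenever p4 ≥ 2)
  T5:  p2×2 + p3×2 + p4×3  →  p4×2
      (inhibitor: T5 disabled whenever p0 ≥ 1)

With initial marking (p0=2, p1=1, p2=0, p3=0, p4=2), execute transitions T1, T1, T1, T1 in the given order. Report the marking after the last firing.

(p0=2, p1=5, p2=0, p3=8, p4=2)

step 1: fire T1:  (p0=2, p1=1, p2=0, p3=0, p4=2) → (p0=2, p1=2, p2=0, p3=2, p4=2)
step 2: fire T1:  (p0=2, p1=2, p2=0, p3=2, p4=2) → (p0=2, p1=3, p2=0, p3=4, p4=2)
step 3: fire T1:  (p0=2, p1=3, p2=0, p3=4, p4=2) → (p0=2, p1=4, p2=0, p3=6, p4=2)
step 4: fire T1:  (p0=2, p1=4, p2=0, p3=6, p4=2) → (p0=2, p1=5, p2=0, p3=8, p4=2)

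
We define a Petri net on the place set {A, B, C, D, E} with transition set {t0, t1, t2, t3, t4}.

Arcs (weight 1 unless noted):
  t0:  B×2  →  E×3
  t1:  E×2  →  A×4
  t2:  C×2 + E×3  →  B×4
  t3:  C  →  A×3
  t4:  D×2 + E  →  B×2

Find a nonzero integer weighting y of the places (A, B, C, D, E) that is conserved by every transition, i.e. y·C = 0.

y = (A:1, B:3, C:3, D:2, E:2)

Incidence matrix C (rows=places, cols=transitions):
       t0   t1   t2   t3   t4
    A   0    4    0    3    0
    B  -2    0    4    0    2
    C   0    0   -2   -1    0
    D   0    0    0    0   -2
    E   3   -2   -3    0   -1

Candidate y = [1, 3, 3, 2, 2]; check y·C column-wise:
  col t0: 1·0 + 3·-2 + 3·0 + 2·0 + 2·3 = 0
  col t1: 1·4 + 3·0 + 3·0 + 2·0 + 2·-2 = 0
  col t2: 1·0 + 3·4 + 3·-2 + 2·0 + 2·-3 = 0
  col t3: 1·3 + 3·0 + 3·-1 + 2·0 + 2·0 = 0
  col t4: 1·0 + 3·2 + 3·0 + 2·-2 + 2·-1 = 0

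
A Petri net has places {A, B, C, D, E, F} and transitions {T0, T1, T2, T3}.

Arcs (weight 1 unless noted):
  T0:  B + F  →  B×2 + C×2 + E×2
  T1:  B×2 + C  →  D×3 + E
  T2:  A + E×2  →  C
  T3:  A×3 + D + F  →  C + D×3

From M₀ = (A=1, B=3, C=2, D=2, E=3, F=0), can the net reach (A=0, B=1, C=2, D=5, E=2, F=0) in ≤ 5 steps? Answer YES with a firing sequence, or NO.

step 1: fire T1:  (A=1, B=3, C=2, D=2, E=3, F=0) → (A=1, B=1, C=1, D=5, E=4, F=0)
step 2: fire T2:  (A=1, B=1, C=1, D=5, E=4, F=0) → (A=0, B=1, C=2, D=5, E=2, F=0)

YES — reachable via ⟨T1, T2⟩ (2 firings)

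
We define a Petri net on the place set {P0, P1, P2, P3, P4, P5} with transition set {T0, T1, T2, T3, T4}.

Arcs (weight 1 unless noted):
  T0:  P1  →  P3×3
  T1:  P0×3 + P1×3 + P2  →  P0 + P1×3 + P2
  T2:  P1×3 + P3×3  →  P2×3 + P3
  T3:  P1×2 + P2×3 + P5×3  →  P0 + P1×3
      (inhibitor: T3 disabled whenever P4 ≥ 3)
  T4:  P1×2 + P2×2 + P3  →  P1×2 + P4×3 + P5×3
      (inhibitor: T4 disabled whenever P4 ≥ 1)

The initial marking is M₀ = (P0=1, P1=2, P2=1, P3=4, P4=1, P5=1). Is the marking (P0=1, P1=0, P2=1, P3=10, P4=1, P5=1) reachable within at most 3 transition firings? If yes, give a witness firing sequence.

YES — reachable via ⟨T0, T0⟩ (2 firings)

step 1: fire T0:  (P0=1, P1=2, P2=1, P3=4, P4=1, P5=1) → (P0=1, P1=1, P2=1, P3=7, P4=1, P5=1)
step 2: fire T0:  (P0=1, P1=1, P2=1, P3=7, P4=1, P5=1) → (P0=1, P1=0, P2=1, P3=10, P4=1, P5=1)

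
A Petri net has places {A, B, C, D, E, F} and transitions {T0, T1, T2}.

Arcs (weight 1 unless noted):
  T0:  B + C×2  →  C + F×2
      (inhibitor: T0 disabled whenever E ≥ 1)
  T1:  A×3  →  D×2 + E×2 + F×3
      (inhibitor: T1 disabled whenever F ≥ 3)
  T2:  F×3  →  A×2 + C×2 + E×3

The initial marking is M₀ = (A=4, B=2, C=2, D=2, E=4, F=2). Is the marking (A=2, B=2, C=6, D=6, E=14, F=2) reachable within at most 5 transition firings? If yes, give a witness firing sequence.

YES — reachable via ⟨T1, T2, T1, T2⟩ (4 firings)

step 1: fire T1:  (A=4, B=2, C=2, D=2, E=4, F=2) → (A=1, B=2, C=2, D=4, E=6, F=5)
step 2: fire T2:  (A=1, B=2, C=2, D=4, E=6, F=5) → (A=3, B=2, C=4, D=4, E=9, F=2)
step 3: fire T1:  (A=3, B=2, C=4, D=4, E=9, F=2) → (A=0, B=2, C=4, D=6, E=11, F=5)
step 4: fire T2:  (A=0, B=2, C=4, D=6, E=11, F=5) → (A=2, B=2, C=6, D=6, E=14, F=2)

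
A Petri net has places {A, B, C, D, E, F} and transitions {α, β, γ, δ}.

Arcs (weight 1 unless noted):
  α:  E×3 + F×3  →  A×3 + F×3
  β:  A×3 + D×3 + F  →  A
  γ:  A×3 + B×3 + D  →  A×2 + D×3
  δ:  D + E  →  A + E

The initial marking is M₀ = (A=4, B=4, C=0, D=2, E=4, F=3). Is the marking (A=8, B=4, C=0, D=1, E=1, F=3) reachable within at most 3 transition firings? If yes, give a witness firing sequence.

step 1: fire α:  (A=4, B=4, C=0, D=2, E=4, F=3) → (A=7, B=4, C=0, D=2, E=1, F=3)
step 2: fire δ:  (A=7, B=4, C=0, D=2, E=1, F=3) → (A=8, B=4, C=0, D=1, E=1, F=3)

YES — reachable via ⟨α, δ⟩ (2 firings)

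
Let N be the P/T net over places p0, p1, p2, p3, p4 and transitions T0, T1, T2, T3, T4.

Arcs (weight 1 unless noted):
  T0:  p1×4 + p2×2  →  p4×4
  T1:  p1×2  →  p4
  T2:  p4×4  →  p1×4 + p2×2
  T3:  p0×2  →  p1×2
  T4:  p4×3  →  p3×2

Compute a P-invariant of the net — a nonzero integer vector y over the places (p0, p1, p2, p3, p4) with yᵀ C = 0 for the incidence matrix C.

y = (p0:1, p1:1, p2:2, p3:3, p4:2)

Incidence matrix C (rows=places, cols=transitions):
       T0   T1   T2   T3   T4
   p0   0    0    0   -2    0
   p1  -4   -2    4    2    0
   p2  -2    0    2    0    0
   p3   0    0    0    0    2
   p4   4    1   -4    0   -3

Candidate y = [1, 1, 2, 3, 2]; check y·C column-wise:
  col T0: 1·0 + 1·-4 + 2·-2 + 3·0 + 2·4 = 0
  col T1: 1·0 + 1·-2 + 2·0 + 3·0 + 2·1 = 0
  col T2: 1·0 + 1·4 + 2·2 + 3·0 + 2·-4 = 0
  col T3: 1·-2 + 1·2 + 2·0 + 3·0 + 2·0 = 0
  col T4: 1·0 + 1·0 + 2·0 + 3·2 + 2·-3 = 0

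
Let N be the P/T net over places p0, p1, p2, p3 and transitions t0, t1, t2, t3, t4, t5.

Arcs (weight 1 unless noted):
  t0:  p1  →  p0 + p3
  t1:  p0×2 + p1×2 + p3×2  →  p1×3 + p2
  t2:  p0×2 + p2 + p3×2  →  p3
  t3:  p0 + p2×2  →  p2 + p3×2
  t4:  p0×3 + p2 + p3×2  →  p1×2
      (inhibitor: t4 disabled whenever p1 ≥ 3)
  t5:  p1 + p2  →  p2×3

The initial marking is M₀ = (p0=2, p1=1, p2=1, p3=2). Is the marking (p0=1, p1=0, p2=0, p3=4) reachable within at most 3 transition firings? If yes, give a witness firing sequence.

depth 0: 1 marking
depth 1: 4 markings reached so far
depth 2: 8 markings reached so far
depth 3: 10 markings reached so far
target is not among the 10 markings reachable within 3 steps

NO — not reachable within 3 firings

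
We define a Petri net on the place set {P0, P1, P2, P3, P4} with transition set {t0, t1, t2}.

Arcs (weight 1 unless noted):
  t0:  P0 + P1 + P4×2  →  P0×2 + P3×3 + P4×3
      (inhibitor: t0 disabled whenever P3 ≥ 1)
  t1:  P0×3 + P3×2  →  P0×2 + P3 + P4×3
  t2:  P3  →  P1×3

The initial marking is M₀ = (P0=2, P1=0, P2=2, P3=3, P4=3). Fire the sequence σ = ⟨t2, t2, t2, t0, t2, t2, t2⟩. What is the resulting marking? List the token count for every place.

step 1: fire t2:  (P0=2, P1=0, P2=2, P3=3, P4=3) → (P0=2, P1=3, P2=2, P3=2, P4=3)
step 2: fire t2:  (P0=2, P1=3, P2=2, P3=2, P4=3) → (P0=2, P1=6, P2=2, P3=1, P4=3)
step 3: fire t2:  (P0=2, P1=6, P2=2, P3=1, P4=3) → (P0=2, P1=9, P2=2, P3=0, P4=3)
step 4: fire t0:  (P0=2, P1=9, P2=2, P3=0, P4=3) → (P0=3, P1=8, P2=2, P3=3, P4=4)
step 5: fire t2:  (P0=3, P1=8, P2=2, P3=3, P4=4) → (P0=3, P1=11, P2=2, P3=2, P4=4)
step 6: fire t2:  (P0=3, P1=11, P2=2, P3=2, P4=4) → (P0=3, P1=14, P2=2, P3=1, P4=4)
step 7: fire t2:  (P0=3, P1=14, P2=2, P3=1, P4=4) → (P0=3, P1=17, P2=2, P3=0, P4=4)

(P0=3, P1=17, P2=2, P3=0, P4=4)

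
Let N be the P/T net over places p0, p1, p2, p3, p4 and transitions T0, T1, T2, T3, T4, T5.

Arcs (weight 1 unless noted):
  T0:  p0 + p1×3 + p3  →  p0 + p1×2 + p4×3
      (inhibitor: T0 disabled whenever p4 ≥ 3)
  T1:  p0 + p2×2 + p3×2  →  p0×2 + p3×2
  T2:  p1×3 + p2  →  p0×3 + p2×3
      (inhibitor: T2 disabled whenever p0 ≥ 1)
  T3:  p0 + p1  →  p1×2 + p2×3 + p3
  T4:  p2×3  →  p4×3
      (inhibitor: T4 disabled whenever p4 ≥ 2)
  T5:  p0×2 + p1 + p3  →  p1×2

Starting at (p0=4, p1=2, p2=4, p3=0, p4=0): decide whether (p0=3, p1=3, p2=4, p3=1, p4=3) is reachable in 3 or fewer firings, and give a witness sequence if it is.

step 1: fire T3:  (p0=4, p1=2, p2=4, p3=0, p4=0) → (p0=3, p1=3, p2=7, p3=1, p4=0)
step 2: fire T4:  (p0=3, p1=3, p2=7, p3=1, p4=0) → (p0=3, p1=3, p2=4, p3=1, p4=3)

YES — reachable via ⟨T3, T4⟩ (2 firings)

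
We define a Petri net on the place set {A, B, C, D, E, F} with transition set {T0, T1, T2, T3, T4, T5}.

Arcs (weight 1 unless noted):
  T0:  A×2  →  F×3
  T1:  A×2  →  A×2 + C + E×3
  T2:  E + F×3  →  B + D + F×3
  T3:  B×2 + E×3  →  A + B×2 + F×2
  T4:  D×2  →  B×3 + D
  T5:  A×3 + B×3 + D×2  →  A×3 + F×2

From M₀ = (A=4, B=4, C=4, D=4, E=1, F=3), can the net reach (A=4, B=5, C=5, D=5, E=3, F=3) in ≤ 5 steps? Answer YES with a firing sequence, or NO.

YES — reachable via ⟨T1, T2⟩ (2 firings)

step 1: fire T1:  (A=4, B=4, C=4, D=4, E=1, F=3) → (A=4, B=4, C=5, D=4, E=4, F=3)
step 2: fire T2:  (A=4, B=4, C=5, D=4, E=4, F=3) → (A=4, B=5, C=5, D=5, E=3, F=3)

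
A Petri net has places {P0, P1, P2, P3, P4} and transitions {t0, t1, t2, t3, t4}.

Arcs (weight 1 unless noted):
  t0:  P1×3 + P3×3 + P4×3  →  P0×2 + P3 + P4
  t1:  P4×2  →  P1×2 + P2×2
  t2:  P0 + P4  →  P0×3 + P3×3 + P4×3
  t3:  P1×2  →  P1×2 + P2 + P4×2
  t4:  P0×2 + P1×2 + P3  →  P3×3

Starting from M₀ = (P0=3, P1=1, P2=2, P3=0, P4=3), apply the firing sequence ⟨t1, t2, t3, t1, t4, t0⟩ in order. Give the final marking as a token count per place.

step 1: fire t1:  (P0=3, P1=1, P2=2, P3=0, P4=3) → (P0=3, P1=3, P2=4, P3=0, P4=1)
step 2: fire t2:  (P0=3, P1=3, P2=4, P3=0, P4=1) → (P0=5, P1=3, P2=4, P3=3, P4=3)
step 3: fire t3:  (P0=5, P1=3, P2=4, P3=3, P4=3) → (P0=5, P1=3, P2=5, P3=3, P4=5)
step 4: fire t1:  (P0=5, P1=3, P2=5, P3=3, P4=5) → (P0=5, P1=5, P2=7, P3=3, P4=3)
step 5: fire t4:  (P0=5, P1=5, P2=7, P3=3, P4=3) → (P0=3, P1=3, P2=7, P3=5, P4=3)
step 6: fire t0:  (P0=3, P1=3, P2=7, P3=5, P4=3) → (P0=5, P1=0, P2=7, P3=3, P4=1)

(P0=5, P1=0, P2=7, P3=3, P4=1)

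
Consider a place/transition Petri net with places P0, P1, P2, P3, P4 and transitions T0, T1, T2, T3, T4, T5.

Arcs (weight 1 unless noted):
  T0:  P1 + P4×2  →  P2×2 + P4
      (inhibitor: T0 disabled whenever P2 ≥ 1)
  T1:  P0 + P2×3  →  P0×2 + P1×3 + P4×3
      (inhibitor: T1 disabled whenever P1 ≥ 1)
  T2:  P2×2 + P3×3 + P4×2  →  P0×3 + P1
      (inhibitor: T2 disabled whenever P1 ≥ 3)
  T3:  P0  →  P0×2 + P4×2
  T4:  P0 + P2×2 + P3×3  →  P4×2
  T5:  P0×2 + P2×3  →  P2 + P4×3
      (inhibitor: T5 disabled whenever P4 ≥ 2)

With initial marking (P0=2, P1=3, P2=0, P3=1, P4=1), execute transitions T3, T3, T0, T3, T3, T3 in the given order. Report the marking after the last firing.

step 1: fire T3:  (P0=2, P1=3, P2=0, P3=1, P4=1) → (P0=3, P1=3, P2=0, P3=1, P4=3)
step 2: fire T3:  (P0=3, P1=3, P2=0, P3=1, P4=3) → (P0=4, P1=3, P2=0, P3=1, P4=5)
step 3: fire T0:  (P0=4, P1=3, P2=0, P3=1, P4=5) → (P0=4, P1=2, P2=2, P3=1, P4=4)
step 4: fire T3:  (P0=4, P1=2, P2=2, P3=1, P4=4) → (P0=5, P1=2, P2=2, P3=1, P4=6)
step 5: fire T3:  (P0=5, P1=2, P2=2, P3=1, P4=6) → (P0=6, P1=2, P2=2, P3=1, P4=8)
step 6: fire T3:  (P0=6, P1=2, P2=2, P3=1, P4=8) → (P0=7, P1=2, P2=2, P3=1, P4=10)

(P0=7, P1=2, P2=2, P3=1, P4=10)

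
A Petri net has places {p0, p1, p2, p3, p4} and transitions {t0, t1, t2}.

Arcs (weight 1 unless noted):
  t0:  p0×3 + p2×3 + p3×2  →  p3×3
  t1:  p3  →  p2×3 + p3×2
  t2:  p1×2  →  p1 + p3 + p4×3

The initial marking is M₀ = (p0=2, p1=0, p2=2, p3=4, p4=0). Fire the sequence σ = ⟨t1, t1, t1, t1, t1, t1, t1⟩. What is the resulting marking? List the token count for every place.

step 1: fire t1:  (p0=2, p1=0, p2=2, p3=4, p4=0) → (p0=2, p1=0, p2=5, p3=5, p4=0)
step 2: fire t1:  (p0=2, p1=0, p2=5, p3=5, p4=0) → (p0=2, p1=0, p2=8, p3=6, p4=0)
step 3: fire t1:  (p0=2, p1=0, p2=8, p3=6, p4=0) → (p0=2, p1=0, p2=11, p3=7, p4=0)
step 4: fire t1:  (p0=2, p1=0, p2=11, p3=7, p4=0) → (p0=2, p1=0, p2=14, p3=8, p4=0)
step 5: fire t1:  (p0=2, p1=0, p2=14, p3=8, p4=0) → (p0=2, p1=0, p2=17, p3=9, p4=0)
step 6: fire t1:  (p0=2, p1=0, p2=17, p3=9, p4=0) → (p0=2, p1=0, p2=20, p3=10, p4=0)
step 7: fire t1:  (p0=2, p1=0, p2=20, p3=10, p4=0) → (p0=2, p1=0, p2=23, p3=11, p4=0)

(p0=2, p1=0, p2=23, p3=11, p4=0)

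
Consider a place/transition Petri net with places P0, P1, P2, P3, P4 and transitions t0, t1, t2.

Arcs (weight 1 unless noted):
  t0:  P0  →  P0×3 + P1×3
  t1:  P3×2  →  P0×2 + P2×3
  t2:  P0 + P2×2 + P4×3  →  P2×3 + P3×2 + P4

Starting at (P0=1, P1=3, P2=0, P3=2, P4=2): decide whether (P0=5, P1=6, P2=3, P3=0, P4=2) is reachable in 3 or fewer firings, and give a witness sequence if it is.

YES — reachable via ⟨t0, t1⟩ (2 firings)

step 1: fire t0:  (P0=1, P1=3, P2=0, P3=2, P4=2) → (P0=3, P1=6, P2=0, P3=2, P4=2)
step 2: fire t1:  (P0=3, P1=6, P2=0, P3=2, P4=2) → (P0=5, P1=6, P2=3, P3=0, P4=2)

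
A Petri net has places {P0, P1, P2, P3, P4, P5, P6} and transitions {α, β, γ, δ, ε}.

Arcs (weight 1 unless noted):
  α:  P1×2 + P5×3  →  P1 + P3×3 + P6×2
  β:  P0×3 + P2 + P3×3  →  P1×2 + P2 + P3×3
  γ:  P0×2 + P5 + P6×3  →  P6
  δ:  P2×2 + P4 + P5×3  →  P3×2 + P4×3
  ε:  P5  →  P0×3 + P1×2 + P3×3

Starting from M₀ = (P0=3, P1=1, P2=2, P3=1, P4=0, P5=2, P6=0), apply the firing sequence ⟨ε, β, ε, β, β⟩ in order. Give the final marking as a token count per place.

step 1: fire ε:  (P0=3, P1=1, P2=2, P3=1, P4=0, P5=2, P6=0) → (P0=6, P1=3, P2=2, P3=4, P4=0, P5=1, P6=0)
step 2: fire β:  (P0=6, P1=3, P2=2, P3=4, P4=0, P5=1, P6=0) → (P0=3, P1=5, P2=2, P3=4, P4=0, P5=1, P6=0)
step 3: fire ε:  (P0=3, P1=5, P2=2, P3=4, P4=0, P5=1, P6=0) → (P0=6, P1=7, P2=2, P3=7, P4=0, P5=0, P6=0)
step 4: fire β:  (P0=6, P1=7, P2=2, P3=7, P4=0, P5=0, P6=0) → (P0=3, P1=9, P2=2, P3=7, P4=0, P5=0, P6=0)
step 5: fire β:  (P0=3, P1=9, P2=2, P3=7, P4=0, P5=0, P6=0) → (P0=0, P1=11, P2=2, P3=7, P4=0, P5=0, P6=0)

(P0=0, P1=11, P2=2, P3=7, P4=0, P5=0, P6=0)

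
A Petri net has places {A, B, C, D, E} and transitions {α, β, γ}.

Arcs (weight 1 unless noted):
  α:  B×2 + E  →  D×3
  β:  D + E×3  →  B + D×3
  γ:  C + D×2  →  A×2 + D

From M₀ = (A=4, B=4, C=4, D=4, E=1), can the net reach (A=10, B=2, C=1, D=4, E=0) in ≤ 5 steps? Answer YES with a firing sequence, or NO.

YES — reachable via ⟨α, γ, γ, γ⟩ (4 firings)

step 1: fire α:  (A=4, B=4, C=4, D=4, E=1) → (A=4, B=2, C=4, D=7, E=0)
step 2: fire γ:  (A=4, B=2, C=4, D=7, E=0) → (A=6, B=2, C=3, D=6, E=0)
step 3: fire γ:  (A=6, B=2, C=3, D=6, E=0) → (A=8, B=2, C=2, D=5, E=0)
step 4: fire γ:  (A=8, B=2, C=2, D=5, E=0) → (A=10, B=2, C=1, D=4, E=0)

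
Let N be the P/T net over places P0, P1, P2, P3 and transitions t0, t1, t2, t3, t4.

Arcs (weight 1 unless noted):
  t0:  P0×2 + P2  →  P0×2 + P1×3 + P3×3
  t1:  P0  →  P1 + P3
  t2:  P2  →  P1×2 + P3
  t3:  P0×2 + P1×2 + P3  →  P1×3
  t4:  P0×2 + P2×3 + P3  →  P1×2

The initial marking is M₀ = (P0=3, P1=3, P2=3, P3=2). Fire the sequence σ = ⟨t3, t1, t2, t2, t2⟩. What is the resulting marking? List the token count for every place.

(P0=0, P1=11, P2=0, P3=5)

step 1: fire t3:  (P0=3, P1=3, P2=3, P3=2) → (P0=1, P1=4, P2=3, P3=1)
step 2: fire t1:  (P0=1, P1=4, P2=3, P3=1) → (P0=0, P1=5, P2=3, P3=2)
step 3: fire t2:  (P0=0, P1=5, P2=3, P3=2) → (P0=0, P1=7, P2=2, P3=3)
step 4: fire t2:  (P0=0, P1=7, P2=2, P3=3) → (P0=0, P1=9, P2=1, P3=4)
step 5: fire t2:  (P0=0, P1=9, P2=1, P3=4) → (P0=0, P1=11, P2=0, P3=5)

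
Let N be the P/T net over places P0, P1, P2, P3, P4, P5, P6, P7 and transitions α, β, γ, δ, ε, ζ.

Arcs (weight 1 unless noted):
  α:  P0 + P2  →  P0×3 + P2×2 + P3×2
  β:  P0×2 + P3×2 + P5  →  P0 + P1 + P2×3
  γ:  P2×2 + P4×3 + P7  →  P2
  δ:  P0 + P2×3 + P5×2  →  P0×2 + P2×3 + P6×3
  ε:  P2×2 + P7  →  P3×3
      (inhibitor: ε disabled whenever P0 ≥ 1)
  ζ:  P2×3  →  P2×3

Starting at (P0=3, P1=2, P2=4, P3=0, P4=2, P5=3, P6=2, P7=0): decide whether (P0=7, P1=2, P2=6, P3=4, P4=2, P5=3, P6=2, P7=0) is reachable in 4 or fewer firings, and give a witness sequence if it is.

step 1: fire α:  (P0=3, P1=2, P2=4, P3=0, P4=2, P5=3, P6=2, P7=0) → (P0=5, P1=2, P2=5, P3=2, P4=2, P5=3, P6=2, P7=0)
step 2: fire α:  (P0=5, P1=2, P2=5, P3=2, P4=2, P5=3, P6=2, P7=0) → (P0=7, P1=2, P2=6, P3=4, P4=2, P5=3, P6=2, P7=0)

YES — reachable via ⟨α, α⟩ (2 firings)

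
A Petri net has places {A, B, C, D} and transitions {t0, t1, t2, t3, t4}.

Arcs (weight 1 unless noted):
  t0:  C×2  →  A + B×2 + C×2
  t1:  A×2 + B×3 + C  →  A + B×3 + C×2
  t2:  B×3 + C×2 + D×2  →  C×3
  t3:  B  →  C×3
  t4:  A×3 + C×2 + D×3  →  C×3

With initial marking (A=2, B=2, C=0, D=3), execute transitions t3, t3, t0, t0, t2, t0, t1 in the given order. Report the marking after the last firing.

step 1: fire t3:  (A=2, B=2, C=0, D=3) → (A=2, B=1, C=3, D=3)
step 2: fire t3:  (A=2, B=1, C=3, D=3) → (A=2, B=0, C=6, D=3)
step 3: fire t0:  (A=2, B=0, C=6, D=3) → (A=3, B=2, C=6, D=3)
step 4: fire t0:  (A=3, B=2, C=6, D=3) → (A=4, B=4, C=6, D=3)
step 5: fire t2:  (A=4, B=4, C=6, D=3) → (A=4, B=1, C=7, D=1)
step 6: fire t0:  (A=4, B=1, C=7, D=1) → (A=5, B=3, C=7, D=1)
step 7: fire t1:  (A=5, B=3, C=7, D=1) → (A=4, B=3, C=8, D=1)

(A=4, B=3, C=8, D=1)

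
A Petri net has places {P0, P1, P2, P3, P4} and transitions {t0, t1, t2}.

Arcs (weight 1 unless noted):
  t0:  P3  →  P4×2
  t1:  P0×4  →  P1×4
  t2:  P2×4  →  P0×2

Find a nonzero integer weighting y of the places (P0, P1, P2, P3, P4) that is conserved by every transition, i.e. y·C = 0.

Incidence matrix C (rows=places, cols=transitions):
       t0   t1   t2
   P0   0   -4    2
   P1   0    4    0
   P2   0    0   -4
   P3  -1    0    0
   P4   2    0    0

Candidate y = [2, 2, 1, 0, 0]; check y·C column-wise:
  col t0: 2·0 + 2·0 + 1·0 + 0·-1 + 0·2 = 0
  col t1: 2·-4 + 2·4 + 1·0 = 0
  col t2: 2·2 + 2·0 + 1·-4 = 0

y = (P0:2, P1:2, P2:1, P3:0, P4:0)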